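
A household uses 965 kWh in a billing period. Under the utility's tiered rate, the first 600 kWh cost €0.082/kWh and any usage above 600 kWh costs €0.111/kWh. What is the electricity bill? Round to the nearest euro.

First 600 kWh × €0.082 = €49.20
Remaining 365 kWh × €0.111 = €40.52
Total = €89.72 ≈ €90

€90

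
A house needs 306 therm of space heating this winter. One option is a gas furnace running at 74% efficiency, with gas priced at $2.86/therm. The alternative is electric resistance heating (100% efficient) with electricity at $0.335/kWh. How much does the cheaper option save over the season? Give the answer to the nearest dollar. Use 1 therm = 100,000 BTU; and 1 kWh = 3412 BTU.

Heat load = 306 therm × 100,000 = 30,600,000 BTU
Gas: input = 30,600,000 / 0.74 = 41,351,351 BTU = 413.5 therm → 413.5 × $2.86 = $1,182.65
Electric: 30,600,000 BTU / 3412 = 8,968 kWh → × $0.335 = $3,004.40
Difference = |$1,182.65 − $3,004.40| = $1,821.75 ≈ $1822

$1822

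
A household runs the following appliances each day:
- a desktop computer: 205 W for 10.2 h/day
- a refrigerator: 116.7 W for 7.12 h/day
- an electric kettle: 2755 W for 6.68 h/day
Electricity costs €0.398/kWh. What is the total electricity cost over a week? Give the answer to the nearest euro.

desktop computer: 205 W × 10.2 h × 7 d = 14,637 Wh = 14.64 kWh
refrigerator: 116.7 W × 7.12 h × 7 d = 5,816 Wh = 5.816 kWh
electric kettle: 2755 W × 6.68 h × 7 d = 128,824 Wh = 128.8 kWh
Total energy = 14.64 + 5.816 + 128.8 = 149.3 kWh
Cost = 149.3 kWh × €0.398 = €59.41 ≈ €59

€59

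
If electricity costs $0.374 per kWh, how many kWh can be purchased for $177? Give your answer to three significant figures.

473 kWh

$177 / $0.374 per kWh = 473.3 kWh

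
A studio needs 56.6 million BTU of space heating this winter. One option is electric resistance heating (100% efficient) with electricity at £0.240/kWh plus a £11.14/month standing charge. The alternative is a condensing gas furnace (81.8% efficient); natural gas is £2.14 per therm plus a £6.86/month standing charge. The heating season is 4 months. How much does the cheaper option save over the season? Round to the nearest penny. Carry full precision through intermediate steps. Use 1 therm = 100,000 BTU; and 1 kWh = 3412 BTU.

Heat load = 56.6 × 10⁶ BTU = 56,600,000 BTU
Gas: input = 56,600,000 / 0.818 = 69,193,154 BTU = 691.9 therm → 691.9 × £2.14 = £1,480.73; + 4 × £6.86 standing = £1,508.17
Electric: 56,600,000 BTU / 3412 = 16,590 kWh → × £0.240 = £3,981.24; + 4 × £11.14 standing = £4,025.80
Difference = |£1,508.17 − £4,025.80| = £2,517.63

£2517.63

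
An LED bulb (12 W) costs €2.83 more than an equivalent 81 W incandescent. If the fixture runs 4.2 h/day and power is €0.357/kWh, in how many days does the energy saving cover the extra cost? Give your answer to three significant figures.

27.4 days

Power saved = 81 − 12 = 69 W
Daily energy saved = 69 W × 4.2 h = 289.8 Wh = 0.2898 kWh
Daily savings = 0.2898 × €0.357 = €0.1035
Payback = €2.83 / €0.1035 per day = 27.35 days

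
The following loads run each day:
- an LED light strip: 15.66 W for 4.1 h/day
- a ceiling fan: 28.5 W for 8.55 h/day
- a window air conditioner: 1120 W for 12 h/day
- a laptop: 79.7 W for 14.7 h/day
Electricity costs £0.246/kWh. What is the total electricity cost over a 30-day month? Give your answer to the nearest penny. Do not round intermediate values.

£110.11

LED light strip: 15.66 W × 4.1 h × 30 d = 1,926 Wh = 1.926 kWh
ceiling fan: 28.5 W × 8.55 h × 30 d = 7,310 Wh = 7.31 kWh
window air conditioner: 1120 W × 12 h × 30 d = 403,200 Wh = 403.2 kWh
laptop: 79.7 W × 14.7 h × 30 d = 35,148 Wh = 35.15 kWh
Total energy = 1.926 + 7.31 + 403.2 + 35.15 = 447.6 kWh
Cost = 447.6 kWh × £0.246 = £110.11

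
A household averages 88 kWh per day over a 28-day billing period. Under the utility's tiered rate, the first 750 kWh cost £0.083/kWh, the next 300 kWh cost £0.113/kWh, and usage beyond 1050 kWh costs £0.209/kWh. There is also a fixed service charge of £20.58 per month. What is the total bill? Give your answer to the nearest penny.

£412.26

Usage = 88 kWh/day × 28 days = 2464 kWh
First 750 kWh × £0.083 = £62.25
Next 300 kWh × £0.113 = £33.90
Remaining 1414 kWh × £0.209 = £295.53
Energy charge = £391.68; + service £20.58 = £412.26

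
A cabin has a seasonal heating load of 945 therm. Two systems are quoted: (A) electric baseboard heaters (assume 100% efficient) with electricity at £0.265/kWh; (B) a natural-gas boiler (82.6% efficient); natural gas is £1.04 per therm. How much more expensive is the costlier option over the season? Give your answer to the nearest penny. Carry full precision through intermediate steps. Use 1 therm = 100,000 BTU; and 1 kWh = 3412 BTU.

£6149.71

Heat load = 945 therm × 100,000 = 94,500,000 BTU
Gas: input = 94,500,000 / 0.826 = 114,406,780 BTU = 1,144 therm → 1,144 × £1.04 = £1,189.83
Electric: 94,500,000 BTU / 3412 = 27,700 kWh → × £0.265 = £7,339.54
Difference = |£1,189.83 − £7,339.54| = £6,149.71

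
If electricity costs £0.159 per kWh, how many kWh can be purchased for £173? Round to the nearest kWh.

1088 kWh

£173 / £0.159 per kWh = 1,088 kWh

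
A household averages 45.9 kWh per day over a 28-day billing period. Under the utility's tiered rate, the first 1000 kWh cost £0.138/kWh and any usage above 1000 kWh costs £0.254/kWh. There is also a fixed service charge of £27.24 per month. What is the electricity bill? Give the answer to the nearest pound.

£238

Usage = 45.9 kWh/day × 28 days = 1285.2 kWh
First 1000 kWh × £0.138 = £138.00
Remaining 285.2 kWh × £0.254 = £72.44
Energy charge = £210.44; + service £27.24 = £237.68 ≈ £238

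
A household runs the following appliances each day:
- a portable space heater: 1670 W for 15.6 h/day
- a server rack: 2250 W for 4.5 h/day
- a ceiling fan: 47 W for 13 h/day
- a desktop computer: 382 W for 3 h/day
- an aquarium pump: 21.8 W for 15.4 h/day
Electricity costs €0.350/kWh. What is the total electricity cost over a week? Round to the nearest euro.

€94

portable space heater: 1670 W × 15.6 h × 7 d = 182,364 Wh = 182.4 kWh
server rack: 2250 W × 4.5 h × 7 d = 70,875 Wh = 70.88 kWh
ceiling fan: 47 W × 13 h × 7 d = 4,277 Wh = 4.277 kWh
desktop computer: 382 W × 3 h × 7 d = 8,022 Wh = 8.022 kWh
aquarium pump: 21.8 W × 15.4 h × 7 d = 2,350 Wh = 2.35 kWh
Total energy = 182.4 + 70.88 + 4.277 + 8.022 + 2.35 = 267.9 kWh
Cost = 267.9 kWh × €0.350 = €93.76 ≈ €94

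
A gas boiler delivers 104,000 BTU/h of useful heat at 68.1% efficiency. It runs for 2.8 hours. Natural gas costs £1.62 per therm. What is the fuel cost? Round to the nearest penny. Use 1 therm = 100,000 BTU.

£6.93

Heat delivered = 104,000 BTU/h × 2.8 h = 291,200 BTU
Gas input = 291,200 / 0.681 = 427,606 BTU
= 427,606 / 100,000 = 4.276 therm
Cost = 4.276 × £1.62/therm = £6.93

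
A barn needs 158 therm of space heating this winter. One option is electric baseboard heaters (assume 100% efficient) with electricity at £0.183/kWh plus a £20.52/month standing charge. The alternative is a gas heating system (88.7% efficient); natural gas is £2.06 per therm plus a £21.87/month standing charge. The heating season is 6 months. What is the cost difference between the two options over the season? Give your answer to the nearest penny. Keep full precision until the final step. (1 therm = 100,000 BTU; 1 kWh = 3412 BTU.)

Heat load = 158 therm × 100,000 = 15,800,000 BTU
Gas: input = 15,800,000 / 0.887 = 17,812,852 BTU = 178.1 therm → 178.1 × £2.06 = £366.94; + 6 × £21.87 standing = £498.16
Electric: 15,800,000 BTU / 3412 = 4,631 kWh → × £0.183 = £847.42; + 6 × £20.52 standing = £970.54
Difference = |£498.16 − £970.54| = £472.38

£472.38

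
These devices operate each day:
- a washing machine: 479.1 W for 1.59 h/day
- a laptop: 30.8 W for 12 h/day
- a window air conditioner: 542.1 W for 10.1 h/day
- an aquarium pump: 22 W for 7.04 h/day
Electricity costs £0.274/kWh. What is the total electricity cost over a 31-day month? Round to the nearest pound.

£57

washing machine: 479.1 W × 1.59 h × 31 d = 23,615 Wh = 23.61 kWh
laptop: 30.8 W × 12 h × 31 d = 11,458 Wh = 11.46 kWh
window air conditioner: 542.1 W × 10.1 h × 31 d = 169,732 Wh = 169.7 kWh
aquarium pump: 22 W × 7.04 h × 31 d = 4,801 Wh = 4.801 kWh
Total energy = 23.61 + 11.46 + 169.7 + 4.801 = 209.6 kWh
Cost = 209.6 kWh × £0.274 = £57.43 ≈ £57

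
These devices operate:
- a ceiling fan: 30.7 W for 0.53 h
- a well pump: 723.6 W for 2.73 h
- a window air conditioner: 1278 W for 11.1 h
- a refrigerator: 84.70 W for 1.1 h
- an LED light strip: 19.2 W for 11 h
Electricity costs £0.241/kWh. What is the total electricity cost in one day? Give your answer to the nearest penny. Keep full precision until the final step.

£3.97

ceiling fan: 30.7 W × 0.53 h = 16 Wh = 0.01627 kWh
well pump: 723.6 W × 2.73 h = 1,975 Wh = 1.975 kWh
window air conditioner: 1278 W × 11.1 h = 14,186 Wh = 14.19 kWh
refrigerator: 84.70 W × 1.1 h = 93 Wh = 0.09317 kWh
LED light strip: 19.2 W × 11 h = 211 Wh = 0.2112 kWh
Total energy = 0.01627 + 1.975 + 14.19 + 0.09317 + 0.2112 = 16.48 kWh
Cost = 16.48 kWh × £0.241 = £3.97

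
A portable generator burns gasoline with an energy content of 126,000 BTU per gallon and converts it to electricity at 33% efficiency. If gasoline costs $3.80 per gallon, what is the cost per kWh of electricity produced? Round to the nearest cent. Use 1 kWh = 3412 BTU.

Electrical output per gallon = 126,000 BTU × 0.33 / 3412 BTU/kWh = 12.19 kWh
Cost per kWh = $3.80 / 12.19 kWh = $0.312

$0.31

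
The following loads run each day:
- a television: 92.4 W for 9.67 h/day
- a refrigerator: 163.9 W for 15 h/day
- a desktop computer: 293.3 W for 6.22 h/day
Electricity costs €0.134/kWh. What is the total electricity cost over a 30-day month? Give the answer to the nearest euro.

€21

television: 92.4 W × 9.67 h × 30 d = 26,805 Wh = 26.81 kWh
refrigerator: 163.9 W × 15 h × 30 d = 73,755 Wh = 73.75 kWh
desktop computer: 293.3 W × 6.22 h × 30 d = 54,730 Wh = 54.73 kWh
Total energy = 26.81 + 73.75 + 54.73 = 155.3 kWh
Cost = 155.3 kWh × €0.134 = €20.81 ≈ €21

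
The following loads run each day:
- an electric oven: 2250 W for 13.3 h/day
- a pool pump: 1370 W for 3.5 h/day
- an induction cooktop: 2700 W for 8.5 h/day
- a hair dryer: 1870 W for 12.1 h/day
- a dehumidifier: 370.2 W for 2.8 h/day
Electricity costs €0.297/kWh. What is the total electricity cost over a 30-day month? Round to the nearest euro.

€725

electric oven: 2250 W × 13.3 h × 30 d = 897,750 Wh = 897.8 kWh
pool pump: 1370 W × 3.5 h × 30 d = 143,850 Wh = 143.8 kWh
induction cooktop: 2700 W × 8.5 h × 30 d = 688,500 Wh = 688.5 kWh
hair dryer: 1870 W × 12.1 h × 30 d = 678,810 Wh = 678.8 kWh
dehumidifier: 370.2 W × 2.8 h × 30 d = 31,097 Wh = 31.1 kWh
Total energy = 897.8 + 143.8 + 688.5 + 678.8 + 31.1 = 2,440 kWh
Cost = 2,440 kWh × €0.297 = €724.68 ≈ €725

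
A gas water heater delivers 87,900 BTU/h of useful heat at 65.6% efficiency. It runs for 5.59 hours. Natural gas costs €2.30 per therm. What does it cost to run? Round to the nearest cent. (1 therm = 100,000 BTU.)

€17.23

Heat delivered = 87,900 BTU/h × 5.59 h = 491,361 BTU
Gas input = 491,361 / 0.656 = 749,026 BTU
= 749,026 / 100,000 = 7.49 therm
Cost = 7.49 × €2.30/therm = €17.23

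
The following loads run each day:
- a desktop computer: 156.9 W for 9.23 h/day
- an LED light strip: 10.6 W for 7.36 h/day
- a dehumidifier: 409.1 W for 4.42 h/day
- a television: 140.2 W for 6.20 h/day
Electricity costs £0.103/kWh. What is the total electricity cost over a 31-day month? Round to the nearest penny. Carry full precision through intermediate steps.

£13.42

desktop computer: 156.9 W × 9.23 h × 31 d = 44,894 Wh = 44.89 kWh
LED light strip: 10.6 W × 7.36 h × 31 d = 2,418 Wh = 2.418 kWh
dehumidifier: 409.1 W × 4.42 h × 31 d = 56,055 Wh = 56.05 kWh
television: 140.2 W × 6.20 h × 31 d = 26,946 Wh = 26.95 kWh
Total energy = 44.89 + 2.418 + 56.05 + 26.95 = 130.3 kWh
Cost = 130.3 kWh × £0.103 = £13.42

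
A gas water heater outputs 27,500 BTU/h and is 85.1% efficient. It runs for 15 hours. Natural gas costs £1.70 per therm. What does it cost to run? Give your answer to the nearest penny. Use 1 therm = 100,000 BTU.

£8.24

Heat delivered = 27,500 BTU/h × 15 h = 412,500 BTU
Gas input = 412,500 / 0.851 = 484,724 BTU
= 484,724 / 100,000 = 4.847 therm
Cost = 4.847 × £1.70/therm = £8.24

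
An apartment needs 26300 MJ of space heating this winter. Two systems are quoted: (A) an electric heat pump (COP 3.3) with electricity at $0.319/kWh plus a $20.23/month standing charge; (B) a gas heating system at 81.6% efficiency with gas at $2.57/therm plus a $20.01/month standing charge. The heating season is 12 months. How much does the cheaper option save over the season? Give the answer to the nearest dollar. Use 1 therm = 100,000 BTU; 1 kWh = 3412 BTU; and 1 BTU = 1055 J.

$76

Heat load = 26300 MJ = 26,300,000,000 J / 1055 = 24,928,910 BTU
Gas: input = 24,928,910 / 0.816 = 30,550,135 BTU = 305.5 therm → 305.5 × $2.57 = $785.14; + 12 × $20.01 standing = $1,025.26
Heat pump: 24,928,910 BTU / 3412 = 7,306 kWh heat; / 3.3 = 2,214 kWh in → × $0.319 = $706.27; + 12 × $20.23 standing = $949.03
Difference = |$1,025.26 − $949.03| = $76.23 ≈ $76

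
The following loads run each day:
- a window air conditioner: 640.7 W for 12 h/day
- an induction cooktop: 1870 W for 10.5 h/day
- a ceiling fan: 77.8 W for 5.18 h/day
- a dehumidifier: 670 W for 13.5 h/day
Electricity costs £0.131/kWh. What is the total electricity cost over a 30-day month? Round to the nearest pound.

£145

window air conditioner: 640.7 W × 12 h × 30 d = 230,652 Wh = 230.7 kWh
induction cooktop: 1870 W × 10.5 h × 30 d = 589,050 Wh = 589 kWh
ceiling fan: 77.8 W × 5.18 h × 30 d = 12,090 Wh = 12.09 kWh
dehumidifier: 670 W × 13.5 h × 30 d = 271,350 Wh = 271.4 kWh
Total energy = 230.7 + 589 + 12.09 + 271.4 = 1,103 kWh
Cost = 1,103 kWh × £0.131 = £144.51 ≈ £145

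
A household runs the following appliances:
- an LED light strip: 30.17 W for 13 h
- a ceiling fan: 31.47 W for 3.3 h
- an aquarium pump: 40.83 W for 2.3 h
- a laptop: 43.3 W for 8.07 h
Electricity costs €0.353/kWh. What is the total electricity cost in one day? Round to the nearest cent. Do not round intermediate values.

€0.33

LED light strip: 30.17 W × 13 h = 392 Wh = 0.3922 kWh
ceiling fan: 31.47 W × 3.3 h = 104 Wh = 0.1039 kWh
aquarium pump: 40.83 W × 2.3 h = 94 Wh = 0.09391 kWh
laptop: 43.3 W × 8.07 h = 349 Wh = 0.3494 kWh
Total energy = 0.3922 + 0.1039 + 0.09391 + 0.3494 = 0.9394 kWh
Cost = 0.9394 kWh × €0.353 = €0.33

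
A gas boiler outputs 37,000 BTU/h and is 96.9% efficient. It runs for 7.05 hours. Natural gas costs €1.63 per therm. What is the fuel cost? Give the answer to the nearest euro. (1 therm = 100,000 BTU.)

€4

Heat delivered = 37,000 BTU/h × 7.05 h = 260,850 BTU
Gas input = 260,850 / 0.969 = 269,195 BTU
= 269,195 / 100,000 = 2.692 therm
Cost = 2.692 × €1.63/therm = €4.39 ≈ €4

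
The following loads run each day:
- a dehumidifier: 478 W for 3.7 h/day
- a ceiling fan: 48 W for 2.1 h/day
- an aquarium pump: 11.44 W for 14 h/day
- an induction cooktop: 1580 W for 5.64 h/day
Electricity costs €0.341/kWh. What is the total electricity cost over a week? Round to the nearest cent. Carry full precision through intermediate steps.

dehumidifier: 478 W × 3.7 h × 7 d = 12,380 Wh = 12.38 kWh
ceiling fan: 48 W × 2.1 h × 7 d = 706 Wh = 0.7056 kWh
aquarium pump: 11.44 W × 14 h × 7 d = 1,121 Wh = 1.121 kWh
induction cooktop: 1580 W × 5.64 h × 7 d = 62,378 Wh = 62.38 kWh
Total energy = 12.38 + 0.7056 + 1.121 + 62.38 = 76.59 kWh
Cost = 76.59 kWh × €0.341 = €26.12

€26.12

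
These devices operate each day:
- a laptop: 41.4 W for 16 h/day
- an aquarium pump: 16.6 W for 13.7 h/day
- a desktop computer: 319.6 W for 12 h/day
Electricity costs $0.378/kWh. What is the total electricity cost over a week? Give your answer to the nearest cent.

$12.50

laptop: 41.4 W × 16 h × 7 d = 4,637 Wh = 4.637 kWh
aquarium pump: 16.6 W × 13.7 h × 7 d = 1,592 Wh = 1.592 kWh
desktop computer: 319.6 W × 12 h × 7 d = 26,846 Wh = 26.85 kWh
Total energy = 4.637 + 1.592 + 26.85 = 33.08 kWh
Cost = 33.08 kWh × $0.378 = $12.50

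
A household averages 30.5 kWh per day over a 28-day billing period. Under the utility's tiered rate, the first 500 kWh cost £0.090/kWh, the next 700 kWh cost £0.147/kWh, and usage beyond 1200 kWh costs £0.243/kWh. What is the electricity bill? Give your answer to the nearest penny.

£97.04

Usage = 30.5 kWh/day × 28 days = 854 kWh
First 500 kWh × £0.090 = £45.00
Next 354 kWh × £0.147 = £52.04
Remaining tier: 0 kWh (not reached)
Total = £97.04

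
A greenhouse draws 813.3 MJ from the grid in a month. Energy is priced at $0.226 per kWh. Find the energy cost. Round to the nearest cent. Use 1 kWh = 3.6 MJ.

813.3 MJ × (0.27778 kWh/MJ) = 225.9 kWh
Cost = 225.9 kWh × $0.226/kWh = $51.06

$51.06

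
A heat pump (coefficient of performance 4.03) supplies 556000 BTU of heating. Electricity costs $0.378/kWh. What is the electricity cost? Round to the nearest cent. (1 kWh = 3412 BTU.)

$15.28

Heat delivered = 556,000 BTU / 3412 = 163 kWh
Electrical input = 163 kWh / 4.03 = 40.44 kWh
Cost = 40.44 × $0.378/kWh = $15.28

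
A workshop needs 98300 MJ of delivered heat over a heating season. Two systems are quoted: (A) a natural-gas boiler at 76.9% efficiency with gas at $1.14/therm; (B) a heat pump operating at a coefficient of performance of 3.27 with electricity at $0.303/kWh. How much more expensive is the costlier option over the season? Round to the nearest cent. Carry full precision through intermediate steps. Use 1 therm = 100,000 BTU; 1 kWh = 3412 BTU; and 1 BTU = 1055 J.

Heat load = 98300 MJ = 98,300,000,000 J / 1055 = 93,175,355 BTU
Gas: input = 93,175,355 / 0.769 = 121,164,311 BTU = 1,212 therm → 1,212 × $1.14 = $1,381.27
Heat pump: 93,175,355 BTU / 3412 = 27,310 kWh heat; / 3.27 = 8,351 kWh in → × $0.303 = $2,530.39
Difference = |$1,381.27 − $2,530.39| = $1,149.11

$1149.11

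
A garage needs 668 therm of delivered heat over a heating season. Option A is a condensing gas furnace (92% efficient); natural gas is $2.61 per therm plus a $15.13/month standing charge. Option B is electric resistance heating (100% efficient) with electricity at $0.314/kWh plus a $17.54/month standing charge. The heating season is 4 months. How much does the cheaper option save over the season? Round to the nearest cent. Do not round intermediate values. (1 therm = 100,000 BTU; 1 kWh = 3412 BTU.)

Heat load = 668 therm × 100,000 = 66,800,000 BTU
Gas: input = 66,800,000 / 0.92 = 72,608,696 BTU = 726.1 therm → 726.1 × $2.61 = $1,895.09; + 4 × $15.13 standing = $1,955.61
Electric: 66,800,000 BTU / 3412 = 19,580 kWh → × $0.314 = $6,147.48; + 4 × $17.54 standing = $6,217.64
Difference = |$1,955.61 − $6,217.64| = $4,262.03

$4262.03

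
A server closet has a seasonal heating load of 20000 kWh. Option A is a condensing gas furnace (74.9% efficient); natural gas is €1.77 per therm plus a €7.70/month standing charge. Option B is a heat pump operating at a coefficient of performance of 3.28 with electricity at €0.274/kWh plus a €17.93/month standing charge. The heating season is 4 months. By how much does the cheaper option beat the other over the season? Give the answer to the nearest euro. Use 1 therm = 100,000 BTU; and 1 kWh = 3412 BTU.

€99

Heat load = 20000 kWh × 3412 = 68,240,000 BTU
Gas: input = 68,240,000 / 0.749 = 91,108,144 BTU = 911.1 therm → 911.1 × €1.77 = €1,612.61; + 4 × €7.70 standing = €1,643.41
Heat pump: 68,240,000 BTU / 3412 = 20,000 kWh heat; / 3.28 = 6,098 kWh in → × €0.274 = €1,670.73; + 4 × €17.93 standing = €1,742.45
Difference = |€1,643.41 − €1,742.45| = €99.04 ≈ €99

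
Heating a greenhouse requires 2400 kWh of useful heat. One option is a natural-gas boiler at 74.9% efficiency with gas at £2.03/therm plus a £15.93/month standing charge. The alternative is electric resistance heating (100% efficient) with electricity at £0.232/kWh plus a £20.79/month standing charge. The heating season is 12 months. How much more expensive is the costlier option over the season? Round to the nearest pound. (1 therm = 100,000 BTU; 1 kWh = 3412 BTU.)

£393

Heat load = 2400 kWh × 3412 = 8,188,800 BTU
Gas: input = 8,188,800 / 0.749 = 10,932,977 BTU = 109.3 therm → 109.3 × £2.03 = £221.94; + 12 × £15.93 standing = £413.10
Electric: 8,188,800 BTU / 3412 = 2,400 kWh → × £0.232 = £556.80; + 12 × £20.79 standing = £806.28
Difference = |£413.10 − £806.28| = £393.18 ≈ £393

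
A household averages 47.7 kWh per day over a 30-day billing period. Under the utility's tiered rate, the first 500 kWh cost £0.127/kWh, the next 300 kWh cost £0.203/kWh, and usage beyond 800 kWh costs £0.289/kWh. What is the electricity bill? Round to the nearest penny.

£306.76

Usage = 47.7 kWh/day × 30 days = 1431 kWh
First 500 kWh × £0.127 = £63.50
Next 300 kWh × £0.203 = £60.90
Remaining 631 kWh × £0.289 = £182.36
Total = £306.76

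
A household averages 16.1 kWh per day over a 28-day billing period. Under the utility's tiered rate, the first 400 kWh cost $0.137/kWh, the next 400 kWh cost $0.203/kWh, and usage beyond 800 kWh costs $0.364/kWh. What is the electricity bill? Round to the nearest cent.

Usage = 16.1 kWh/day × 28 days = 450.8 kWh
First 400 kWh × $0.137 = $54.80
Next 50.8 kWh × $0.203 = $10.31
Remaining tier: 0 kWh (not reached)
Total = $65.11

$65.11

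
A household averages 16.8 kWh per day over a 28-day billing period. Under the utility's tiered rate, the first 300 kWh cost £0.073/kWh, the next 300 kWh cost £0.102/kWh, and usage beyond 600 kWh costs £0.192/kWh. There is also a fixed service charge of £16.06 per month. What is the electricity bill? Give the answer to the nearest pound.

Usage = 16.8 kWh/day × 28 days = 470.4 kWh
First 300 kWh × £0.073 = £21.90
Next 170.4 kWh × £0.102 = £17.38
Remaining tier: 0 kWh (not reached)
Energy charge = £39.28; + service £16.06 = £55.34 ≈ £55

£55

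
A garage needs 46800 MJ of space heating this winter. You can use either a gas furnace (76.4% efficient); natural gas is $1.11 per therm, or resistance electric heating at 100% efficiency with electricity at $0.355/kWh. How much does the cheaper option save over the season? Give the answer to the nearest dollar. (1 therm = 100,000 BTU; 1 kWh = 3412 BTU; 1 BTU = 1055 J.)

$3971

Heat load = 46800 MJ = 46,800,000,000 J / 1055 = 44,360,190 BTU
Gas: input = 44,360,190 / 0.764 = 58,063,075 BTU = 580.6 therm → 580.6 × $1.11 = $644.50
Electric: 44,360,190 BTU / 3412 = 13,000 kWh → × $0.355 = $4,615.44
Difference = |$644.50 − $4,615.44| = $3,970.94 ≈ $3971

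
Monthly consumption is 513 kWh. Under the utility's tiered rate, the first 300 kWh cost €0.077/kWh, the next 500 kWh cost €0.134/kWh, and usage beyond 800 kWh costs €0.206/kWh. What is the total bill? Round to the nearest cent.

First 300 kWh × €0.077 = €23.10
Next 213 kWh × €0.134 = €28.54
Remaining tier: 0 kWh (not reached)
Total = €51.64

€51.64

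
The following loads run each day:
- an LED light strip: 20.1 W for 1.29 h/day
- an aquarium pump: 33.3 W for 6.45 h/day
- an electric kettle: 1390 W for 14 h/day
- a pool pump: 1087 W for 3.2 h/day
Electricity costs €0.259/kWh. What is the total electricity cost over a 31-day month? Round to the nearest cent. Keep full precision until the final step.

LED light strip: 20.1 W × 1.29 h × 31 d = 804 Wh = 0.8038 kWh
aquarium pump: 33.3 W × 6.45 h × 31 d = 6,658 Wh = 6.658 kWh
electric kettle: 1390 W × 14 h × 31 d = 603,260 Wh = 603.3 kWh
pool pump: 1087 W × 3.2 h × 31 d = 107,830 Wh = 107.8 kWh
Total energy = 0.8038 + 6.658 + 603.3 + 107.8 = 718.6 kWh
Cost = 718.6 kWh × €0.259 = €186.11

€186.11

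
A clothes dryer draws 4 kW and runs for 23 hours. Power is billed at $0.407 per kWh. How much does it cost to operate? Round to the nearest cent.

Energy = 4000 W × 23 h = 92,000 Wh = 92 kWh
Cost = 92 kWh × $0.407/kWh = $37.44

$37.44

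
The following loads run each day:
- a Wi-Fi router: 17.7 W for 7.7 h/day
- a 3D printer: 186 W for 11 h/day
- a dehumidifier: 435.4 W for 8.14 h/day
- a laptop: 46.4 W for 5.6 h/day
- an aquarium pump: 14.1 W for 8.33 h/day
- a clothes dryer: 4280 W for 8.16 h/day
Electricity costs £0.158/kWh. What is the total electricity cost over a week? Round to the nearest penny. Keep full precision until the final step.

Wi-Fi router: 17.7 W × 7.7 h × 7 d = 954 Wh = 0.954 kWh
3D printer: 186 W × 11 h × 7 d = 14,322 Wh = 14.32 kWh
dehumidifier: 435.4 W × 8.14 h × 7 d = 24,809 Wh = 24.81 kWh
laptop: 46.4 W × 5.6 h × 7 d = 1,819 Wh = 1.819 kWh
aquarium pump: 14.1 W × 8.33 h × 7 d = 822 Wh = 0.8222 kWh
clothes dryer: 4280 W × 8.16 h × 7 d = 244,474 Wh = 244.5 kWh
Total energy = 0.954 + 14.32 + 24.81 + 1.819 + 0.8222 + 244.5 = 287.2 kWh
Cost = 287.2 kWh × £0.158 = £45.38

£45.38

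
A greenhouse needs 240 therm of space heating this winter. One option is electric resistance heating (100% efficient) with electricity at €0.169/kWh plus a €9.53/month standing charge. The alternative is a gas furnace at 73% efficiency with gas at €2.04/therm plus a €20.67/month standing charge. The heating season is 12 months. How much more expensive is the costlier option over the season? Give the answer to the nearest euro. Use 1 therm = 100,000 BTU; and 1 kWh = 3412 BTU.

€384

Heat load = 240 therm × 100,000 = 24,000,000 BTU
Gas: input = 24,000,000 / 0.73 = 32,876,712 BTU = 328.8 therm → 328.8 × €2.04 = €670.68; + 12 × €20.67 standing = €918.72
Electric: 24,000,000 BTU / 3412 = 7,034 kWh → × €0.169 = €1,188.75; + 12 × €9.53 standing = €1,303.11
Difference = |€918.72 − €1,303.11| = €384.38 ≈ €384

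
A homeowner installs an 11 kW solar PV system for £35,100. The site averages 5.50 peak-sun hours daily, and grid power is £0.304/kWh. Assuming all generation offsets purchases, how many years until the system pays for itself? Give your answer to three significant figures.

5.23 years

Daily generation = 11 kW × 5.50 h = 60.5 kWh
Annual generation = 60.5 × 365 = 22082 kWh
Annual savings = 22082 × £0.304 = £6,713.08
Payback = £35,100 / £6,713.08 = 5.23 years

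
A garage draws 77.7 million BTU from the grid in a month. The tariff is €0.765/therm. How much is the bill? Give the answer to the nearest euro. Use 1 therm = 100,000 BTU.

€594

77.7 million BTU × (10 therm/million BTU) = 777 therm
Cost = 777 therm × €0.765/therm = €594.40 ≈ €594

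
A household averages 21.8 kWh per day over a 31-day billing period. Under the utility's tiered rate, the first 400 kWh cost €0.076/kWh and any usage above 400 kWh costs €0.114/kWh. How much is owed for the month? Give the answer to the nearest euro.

Usage = 21.8 kWh/day × 31 days = 675.8 kWh
First 400 kWh × €0.076 = €30.40
Remaining 275.8 kWh × €0.114 = €31.44
Total = €61.84 ≈ €62

€62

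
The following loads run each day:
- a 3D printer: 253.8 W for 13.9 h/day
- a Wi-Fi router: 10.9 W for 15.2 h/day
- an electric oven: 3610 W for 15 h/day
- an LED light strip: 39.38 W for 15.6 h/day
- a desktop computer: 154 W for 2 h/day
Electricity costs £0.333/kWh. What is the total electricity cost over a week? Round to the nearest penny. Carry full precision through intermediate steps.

£136.98

3D printer: 253.8 W × 13.9 h × 7 d = 24,695 Wh = 24.69 kWh
Wi-Fi router: 10.9 W × 15.2 h × 7 d = 1,160 Wh = 1.16 kWh
electric oven: 3610 W × 15 h × 7 d = 379,050 Wh = 379.1 kWh
LED light strip: 39.38 W × 15.6 h × 7 d = 4,300 Wh = 4.3 kWh
desktop computer: 154 W × 2 h × 7 d = 2,156 Wh = 2.156 kWh
Total energy = 24.69 + 1.16 + 379.1 + 4.3 + 2.156 = 411.4 kWh
Cost = 411.4 kWh × £0.333 = £136.98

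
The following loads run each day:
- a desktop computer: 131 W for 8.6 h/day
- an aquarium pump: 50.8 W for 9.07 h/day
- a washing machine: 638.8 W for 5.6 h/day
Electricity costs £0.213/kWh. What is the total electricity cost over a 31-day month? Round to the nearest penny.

desktop computer: 131 W × 8.6 h × 31 d = 34,925 Wh = 34.92 kWh
aquarium pump: 50.8 W × 9.07 h × 31 d = 14,283 Wh = 14.28 kWh
washing machine: 638.8 W × 5.6 h × 31 d = 110,896 Wh = 110.9 kWh
Total energy = 34.92 + 14.28 + 110.9 = 160.1 kWh
Cost = 160.1 kWh × £0.213 = £34.10

£34.10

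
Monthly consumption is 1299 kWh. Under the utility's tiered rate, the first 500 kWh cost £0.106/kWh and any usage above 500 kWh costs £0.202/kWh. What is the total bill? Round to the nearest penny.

£214.40

First 500 kWh × £0.106 = £53.00
Remaining 799 kWh × £0.202 = £161.40
Total = £214.40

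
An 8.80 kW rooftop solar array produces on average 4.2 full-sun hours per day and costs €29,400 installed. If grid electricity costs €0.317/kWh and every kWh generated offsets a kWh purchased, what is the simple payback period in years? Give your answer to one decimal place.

6.9 years

Daily generation = 8.80 kW × 4.2 h = 36.96 kWh
Annual generation = 36.96 × 365 = 13490 kWh
Annual savings = 13490 × €0.317 = €4,276.46
Payback = €29,400 / €4,276.46 = 6.87 years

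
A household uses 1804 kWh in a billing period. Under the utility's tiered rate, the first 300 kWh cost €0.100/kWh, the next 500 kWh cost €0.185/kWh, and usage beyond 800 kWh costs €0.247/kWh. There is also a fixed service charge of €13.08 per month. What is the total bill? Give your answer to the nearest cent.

First 300 kWh × €0.100 = €30.00
Next 500 kWh × €0.185 = €92.50
Remaining 1004 kWh × €0.247 = €247.99
Energy charge = €370.49; + service €13.08 = €383.57

€383.57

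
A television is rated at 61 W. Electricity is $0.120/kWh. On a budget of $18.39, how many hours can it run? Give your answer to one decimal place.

2512.3 h

Energy budget = $18.39 / $0.120 per kWh = 153.2 kWh = 153,250 Wh
Runtime = 153,250 Wh / 61 W = 2,512 h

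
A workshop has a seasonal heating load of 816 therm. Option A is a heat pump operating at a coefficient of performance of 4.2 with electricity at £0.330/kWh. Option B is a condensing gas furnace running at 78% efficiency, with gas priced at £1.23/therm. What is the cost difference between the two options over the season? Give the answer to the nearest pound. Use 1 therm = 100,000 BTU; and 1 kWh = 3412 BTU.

Heat load = 816 therm × 100,000 = 81,600,000 BTU
Gas: input = 81,600,000 / 0.78 = 104,615,385 BTU = 1,046 therm → 1,046 × £1.23 = £1,286.77
Heat pump: 81,600,000 BTU / 3412 = 23,920 kWh heat; / 4.2 = 5,694 kWh in → × £0.330 = £1,879.08
Difference = |£1,286.77 − £1,879.08| = £592.31 ≈ £592

£592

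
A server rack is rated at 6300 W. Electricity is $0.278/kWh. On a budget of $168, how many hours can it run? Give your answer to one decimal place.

Energy budget = $168 / $0.278 per kWh = 604.3 kWh = 604,317 Wh
Runtime = 604,317 Wh / 6300 W = 95.92 h

95.9 h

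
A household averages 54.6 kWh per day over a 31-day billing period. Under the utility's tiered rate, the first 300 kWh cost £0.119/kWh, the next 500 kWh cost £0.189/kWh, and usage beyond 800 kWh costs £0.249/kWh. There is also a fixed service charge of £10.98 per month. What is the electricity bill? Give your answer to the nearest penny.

£363.44

Usage = 54.6 kWh/day × 31 days = 1692.6 kWh
First 300 kWh × £0.119 = £35.70
Next 500 kWh × £0.189 = £94.50
Remaining 892.6 kWh × £0.249 = £222.26
Energy charge = £352.46; + service £10.98 = £363.44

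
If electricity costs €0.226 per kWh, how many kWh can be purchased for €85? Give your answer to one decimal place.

€85 / €0.226 per kWh = 376.1 kWh

376.1 kWh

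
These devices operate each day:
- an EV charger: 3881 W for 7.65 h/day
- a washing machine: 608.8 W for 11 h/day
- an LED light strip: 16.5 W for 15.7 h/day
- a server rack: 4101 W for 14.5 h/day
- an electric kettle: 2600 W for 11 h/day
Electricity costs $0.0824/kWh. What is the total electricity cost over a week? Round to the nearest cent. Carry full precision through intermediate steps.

EV charger: 3881 W × 7.65 h × 7 d = 207,828 Wh = 207.8 kWh
washing machine: 608.8 W × 11 h × 7 d = 46,878 Wh = 46.88 kWh
LED light strip: 16.5 W × 15.7 h × 7 d = 1,813 Wh = 1.813 kWh
server rack: 4101 W × 14.5 h × 7 d = 416,252 Wh = 416.3 kWh
electric kettle: 2600 W × 11 h × 7 d = 200,200 Wh = 200.2 kWh
Total energy = 207.8 + 46.88 + 1.813 + 416.3 + 200.2 = 873 kWh
Cost = 873 kWh × $0.0824 = $71.93

$71.93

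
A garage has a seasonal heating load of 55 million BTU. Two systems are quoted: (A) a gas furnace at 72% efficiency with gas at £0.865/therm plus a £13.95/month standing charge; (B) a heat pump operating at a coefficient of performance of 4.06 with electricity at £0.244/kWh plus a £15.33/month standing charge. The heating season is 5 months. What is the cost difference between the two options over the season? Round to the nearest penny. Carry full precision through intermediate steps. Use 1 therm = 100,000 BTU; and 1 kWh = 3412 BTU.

£314.90

Heat load = 55 × 10⁶ BTU = 55,000,000 BTU
Gas: input = 55,000,000 / 0.72 = 76,388,889 BTU = 763.9 therm → 763.9 × £0.865 = £660.76; + 5 × £13.95 standing = £730.51
Heat pump: 55,000,000 BTU / 3412 = 16,120 kWh heat; / 4.06 = 3,970 kWh in → × £0.244 = £968.76; + 5 × £15.33 standing = £1,045.41
Difference = |£730.51 − £1,045.41| = £314.90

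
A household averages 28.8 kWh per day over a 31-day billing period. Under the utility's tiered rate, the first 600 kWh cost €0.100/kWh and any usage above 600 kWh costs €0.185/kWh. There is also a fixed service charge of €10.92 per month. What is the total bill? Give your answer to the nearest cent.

€125.09

Usage = 28.8 kWh/day × 31 days = 892.8 kWh
First 600 kWh × €0.100 = €60.00
Remaining 292.8 kWh × €0.185 = €54.17
Energy charge = €114.17; + service €10.92 = €125.09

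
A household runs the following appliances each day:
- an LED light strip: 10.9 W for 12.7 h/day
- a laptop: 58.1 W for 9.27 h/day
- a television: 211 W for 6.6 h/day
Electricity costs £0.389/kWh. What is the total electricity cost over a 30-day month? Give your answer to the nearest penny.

LED light strip: 10.9 W × 12.7 h × 30 d = 4,153 Wh = 4.153 kWh
laptop: 58.1 W × 9.27 h × 30 d = 16,158 Wh = 16.16 kWh
television: 211 W × 6.6 h × 30 d = 41,778 Wh = 41.78 kWh
Total energy = 4.153 + 16.16 + 41.78 = 62.09 kWh
Cost = 62.09 kWh × £0.389 = £24.15

£24.15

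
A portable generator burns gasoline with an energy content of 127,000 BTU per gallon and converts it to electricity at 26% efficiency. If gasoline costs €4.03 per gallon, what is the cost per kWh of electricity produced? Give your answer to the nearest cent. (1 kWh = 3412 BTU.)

€0.42

Electrical output per gallon = 127,000 BTU × 0.26 / 3412 BTU/kWh = 9.678 kWh
Cost per kWh = €4.03 / 9.678 kWh = €0.416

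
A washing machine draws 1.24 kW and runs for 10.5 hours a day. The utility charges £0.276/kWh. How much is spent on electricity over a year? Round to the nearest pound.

£1312

Energy = 1240 W × 10.5 h/day × 365 days = 4,752,300 Wh = 4,752 kWh
Cost = 4,752 kWh × £0.276/kWh = £1,311.63 ≈ £1312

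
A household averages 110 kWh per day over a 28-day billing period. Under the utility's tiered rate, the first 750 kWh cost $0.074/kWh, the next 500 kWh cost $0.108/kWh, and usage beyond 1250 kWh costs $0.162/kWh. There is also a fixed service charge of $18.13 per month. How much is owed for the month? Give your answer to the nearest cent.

Usage = 110 kWh/day × 28 days = 3080 kWh
First 750 kWh × $0.074 = $55.50
Next 500 kWh × $0.108 = $54.00
Remaining 1830 kWh × $0.162 = $296.46
Energy charge = $405.96; + service $18.13 = $424.09

$424.09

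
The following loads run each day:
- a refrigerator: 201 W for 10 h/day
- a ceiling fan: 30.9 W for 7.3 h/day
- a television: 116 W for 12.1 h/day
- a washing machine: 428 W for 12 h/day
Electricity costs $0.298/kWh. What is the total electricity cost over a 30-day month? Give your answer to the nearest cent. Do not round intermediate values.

$78.45

refrigerator: 201 W × 10 h × 30 d = 60,300 Wh = 60.3 kWh
ceiling fan: 30.9 W × 7.3 h × 30 d = 6,767 Wh = 6.767 kWh
television: 116 W × 12.1 h × 30 d = 42,108 Wh = 42.11 kWh
washing machine: 428 W × 12 h × 30 d = 154,080 Wh = 154.1 kWh
Total energy = 60.3 + 6.767 + 42.11 + 154.1 = 263.3 kWh
Cost = 263.3 kWh × $0.298 = $78.45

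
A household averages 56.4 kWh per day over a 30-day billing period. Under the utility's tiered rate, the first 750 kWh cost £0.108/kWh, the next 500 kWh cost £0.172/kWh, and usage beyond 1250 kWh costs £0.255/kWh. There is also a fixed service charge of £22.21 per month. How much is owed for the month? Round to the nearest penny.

£301.92

Usage = 56.4 kWh/day × 30 days = 1692 kWh
First 750 kWh × £0.108 = £81.00
Next 500 kWh × £0.172 = £86.00
Remaining 442 kWh × £0.255 = £112.71
Energy charge = £279.71; + service £22.21 = £301.92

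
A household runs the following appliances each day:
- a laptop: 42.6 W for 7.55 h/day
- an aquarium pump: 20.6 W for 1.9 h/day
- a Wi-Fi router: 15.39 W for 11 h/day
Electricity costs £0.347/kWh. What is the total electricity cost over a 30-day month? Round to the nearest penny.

laptop: 42.6 W × 7.55 h × 30 d = 9,649 Wh = 9.649 kWh
aquarium pump: 20.6 W × 1.9 h × 30 d = 1,174 Wh = 1.174 kWh
Wi-Fi router: 15.39 W × 11 h × 30 d = 5,079 Wh = 5.079 kWh
Total energy = 9.649 + 1.174 + 5.079 = 15.9 kWh
Cost = 15.9 kWh × £0.347 = £5.52

£5.52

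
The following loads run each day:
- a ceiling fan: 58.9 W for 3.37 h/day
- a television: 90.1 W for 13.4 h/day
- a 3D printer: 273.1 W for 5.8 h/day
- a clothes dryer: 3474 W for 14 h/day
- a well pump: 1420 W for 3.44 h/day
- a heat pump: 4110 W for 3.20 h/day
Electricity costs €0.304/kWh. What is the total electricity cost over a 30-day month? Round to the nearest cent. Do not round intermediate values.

ceiling fan: 58.9 W × 3.37 h × 30 d = 5,955 Wh = 5.955 kWh
television: 90.1 W × 13.4 h × 30 d = 36,220 Wh = 36.22 kWh
3D printer: 273.1 W × 5.8 h × 30 d = 47,519 Wh = 47.52 kWh
clothes dryer: 3474 W × 14 h × 30 d = 1,459,080 Wh = 1,459 kWh
well pump: 1420 W × 3.44 h × 30 d = 146,544 Wh = 146.5 kWh
heat pump: 4110 W × 3.20 h × 30 d = 394,560 Wh = 394.6 kWh
Total energy = 5.955 + 36.22 + 47.52 + 1,459 + 146.5 + 394.6 = 2,090 kWh
Cost = 2,090 kWh × €0.304 = €635.32

€635.32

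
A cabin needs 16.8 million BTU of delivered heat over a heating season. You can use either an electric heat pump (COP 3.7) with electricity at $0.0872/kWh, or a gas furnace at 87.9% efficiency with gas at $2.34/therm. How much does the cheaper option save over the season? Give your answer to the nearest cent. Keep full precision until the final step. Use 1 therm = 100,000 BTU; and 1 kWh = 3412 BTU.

$331.19

Heat load = 16.8 × 10⁶ BTU = 16,800,000 BTU
Gas: input = 16,800,000 / 0.879 = 19,112,628 BTU = 191.1 therm → 191.1 × $2.34 = $447.24
Heat pump: 16,800,000 BTU / 3412 = 4,924 kWh heat; / 3.7 = 1,331 kWh in → × $0.0872 = $116.04
Difference = |$447.24 − $116.04| = $331.19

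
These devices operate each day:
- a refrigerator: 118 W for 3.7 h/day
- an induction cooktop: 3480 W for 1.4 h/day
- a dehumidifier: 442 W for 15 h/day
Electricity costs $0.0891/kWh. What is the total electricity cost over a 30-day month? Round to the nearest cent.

refrigerator: 118 W × 3.7 h × 30 d = 13,098 Wh = 13.1 kWh
induction cooktop: 3480 W × 1.4 h × 30 d = 146,160 Wh = 146.2 kWh
dehumidifier: 442 W × 15 h × 30 d = 198,900 Wh = 198.9 kWh
Total energy = 13.1 + 146.2 + 198.9 = 358.2 kWh
Cost = 358.2 kWh × $0.0891 = $31.91

$31.91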